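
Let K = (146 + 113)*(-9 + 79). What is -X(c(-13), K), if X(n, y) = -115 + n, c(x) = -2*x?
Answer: 89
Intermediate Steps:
K = 18130 (K = 259*70 = 18130)
-X(c(-13), K) = -(-115 - 2*(-13)) = -(-115 + 26) = -1*(-89) = 89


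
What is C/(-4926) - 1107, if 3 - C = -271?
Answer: -2726678/2463 ≈ -1107.1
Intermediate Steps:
C = 274 (C = 3 - 1*(-271) = 3 + 271 = 274)
C/(-4926) - 1107 = 274/(-4926) - 1107 = 274*(-1/4926) - 1107 = -137/2463 - 1107 = -2726678/2463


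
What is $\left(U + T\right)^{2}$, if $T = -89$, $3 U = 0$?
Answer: $7921$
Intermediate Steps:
$U = 0$ ($U = \frac{1}{3} \cdot 0 = 0$)
$\left(U + T\right)^{2} = \left(0 - 89\right)^{2} = \left(-89\right)^{2} = 7921$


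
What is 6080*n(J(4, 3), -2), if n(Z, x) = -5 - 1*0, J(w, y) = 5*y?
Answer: -30400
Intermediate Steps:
n(Z, x) = -5 (n(Z, x) = -5 + 0 = -5)
6080*n(J(4, 3), -2) = 6080*(-5) = -30400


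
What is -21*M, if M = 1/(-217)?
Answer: 3/31 ≈ 0.096774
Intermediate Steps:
M = -1/217 ≈ -0.0046083
-21*M = -21*(-1/217) = 3/31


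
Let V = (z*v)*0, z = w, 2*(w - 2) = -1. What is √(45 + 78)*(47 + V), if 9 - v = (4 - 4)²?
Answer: 47*√123 ≈ 521.25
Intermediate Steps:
w = 3/2 (w = 2 + (½)*(-1) = 2 - ½ = 3/2 ≈ 1.5000)
v = 9 (v = 9 - (4 - 4)² = 9 - 1*0² = 9 - 1*0 = 9 + 0 = 9)
z = 3/2 ≈ 1.5000
V = 0 (V = ((3/2)*9)*0 = (27/2)*0 = 0)
√(45 + 78)*(47 + V) = √(45 + 78)*(47 + 0) = √123*47 = 47*√123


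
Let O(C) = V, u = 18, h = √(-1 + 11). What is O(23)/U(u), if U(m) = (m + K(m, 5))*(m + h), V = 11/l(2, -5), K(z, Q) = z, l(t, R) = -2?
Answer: -11/1256 + 11*√10/22608 ≈ -0.0072193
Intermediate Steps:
h = √10 ≈ 3.1623
V = -11/2 (V = 11/(-2) = 11*(-½) = -11/2 ≈ -5.5000)
O(C) = -11/2
U(m) = 2*m*(m + √10) (U(m) = (m + m)*(m + √10) = (2*m)*(m + √10) = 2*m*(m + √10))
O(23)/U(u) = -11*1/(36*(18 + √10))/2 = -11/(2*(648 + 36*√10))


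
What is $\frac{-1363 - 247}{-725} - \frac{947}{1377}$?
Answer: $\frac{306079}{199665} \approx 1.533$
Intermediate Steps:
$\frac{-1363 - 247}{-725} - \frac{947}{1377} = \left(-1363 - 247\right) \left(- \frac{1}{725}\right) - \frac{947}{1377} = \left(-1610\right) \left(- \frac{1}{725}\right) - \frac{947}{1377} = \frac{322}{145} - \frac{947}{1377} = \frac{306079}{199665}$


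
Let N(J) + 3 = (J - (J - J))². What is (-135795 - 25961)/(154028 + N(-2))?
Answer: -161756/154029 ≈ -1.0502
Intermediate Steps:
N(J) = -3 + J² (N(J) = -3 + (J - (J - J))² = -3 + (J - 1*0)² = -3 + (J + 0)² = -3 + J²)
(-135795 - 25961)/(154028 + N(-2)) = (-135795 - 25961)/(154028 + (-3 + (-2)²)) = -161756/(154028 + (-3 + 4)) = -161756/(154028 + 1) = -161756/154029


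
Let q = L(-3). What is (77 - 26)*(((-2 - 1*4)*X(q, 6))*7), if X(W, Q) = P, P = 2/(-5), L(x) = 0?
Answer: 4284/5 ≈ 856.80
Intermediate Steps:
q = 0
P = -2/5 (P = 2*(-1/5) = -2/5 ≈ -0.40000)
X(W, Q) = -2/5
(77 - 26)*(((-2 - 1*4)*X(q, 6))*7) = (77 - 26)*(((-2 - 1*4)*(-2/5))*7) = 51*(((-2 - 4)*(-2/5))*7) = 51*(-6*(-2/5)*7) = 51*((12/5)*7) = 51*(84/5) = 4284/5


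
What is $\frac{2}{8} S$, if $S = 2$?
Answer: $\frac{1}{2} \approx 0.5$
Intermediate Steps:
$\frac{2}{8} S = \frac{2}{8} \cdot 2 = 2 \cdot \frac{1}{8} \cdot 2 = \frac{1}{4} \cdot 2 = \frac{1}{2}$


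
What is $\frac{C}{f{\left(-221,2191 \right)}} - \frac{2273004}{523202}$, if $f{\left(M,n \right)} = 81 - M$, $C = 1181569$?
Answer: $\frac{308756408365}{79003502} \approx 3908.1$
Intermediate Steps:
$\frac{C}{f{\left(-221,2191 \right)}} - \frac{2273004}{523202} = \frac{1181569}{81 - -221} - \frac{2273004}{523202} = \frac{1181569}{81 + 221} - \frac{1136502}{261601} = \frac{1181569}{302} - \frac{1136502}{261601} = \frac{308756408365}{79003502}$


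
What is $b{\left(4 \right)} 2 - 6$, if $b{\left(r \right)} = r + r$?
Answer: $10$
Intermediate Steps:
$b{\left(r \right)} = 2 r$
$b{\left(4 \right)} 2 - 6 = 2 \cdot 4 \cdot 2 - 6 = 8 \cdot 2 - 6 = 16 - 6 = 10$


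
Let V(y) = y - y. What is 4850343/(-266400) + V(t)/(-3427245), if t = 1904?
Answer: -538927/29600 ≈ -18.207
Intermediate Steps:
V(y) = 0
4850343/(-266400) + V(t)/(-3427245) = 4850343/(-266400) + 0/(-3427245) = 4850343*(-1/266400) + 0*(-1/3427245) = -538927/29600 + 0 = -538927/29600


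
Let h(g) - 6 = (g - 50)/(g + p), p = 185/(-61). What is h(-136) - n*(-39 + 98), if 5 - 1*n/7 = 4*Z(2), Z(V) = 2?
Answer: 3523397/2827 ≈ 1246.3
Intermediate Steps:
p = -185/61 (p = 185*(-1/61) = -185/61 ≈ -3.0328)
n = -21 (n = 35 - 28*2 = 35 - 7*8 = 35 - 56 = -21)
h(g) = 6 + (-50 + g)/(-185/61 + g) (h(g) = 6 + (g - 50)/(g - 185/61) = 6 + (-50 + g)/(-185/61 + g))
h(-136) - n*(-39 + 98) = (-4160 + 427*(-136))/(-185 + 61*(-136)) - (-21)*(-39 + 98) = (-4160 - 58072)/(-185 - 8296) - (-21)*59 = -62232/(-8481) - 1*(-1239) = -1/8481*(-62232) + 1239 = 20744/2827 + 1239 = 3523397/2827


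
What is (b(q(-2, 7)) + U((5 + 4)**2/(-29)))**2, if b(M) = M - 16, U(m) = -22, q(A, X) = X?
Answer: 961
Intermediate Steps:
b(M) = -16 + M
(b(q(-2, 7)) + U((5 + 4)**2/(-29)))**2 = ((-16 + 7) - 22)**2 = (-9 - 22)**2 = (-31)**2 = 961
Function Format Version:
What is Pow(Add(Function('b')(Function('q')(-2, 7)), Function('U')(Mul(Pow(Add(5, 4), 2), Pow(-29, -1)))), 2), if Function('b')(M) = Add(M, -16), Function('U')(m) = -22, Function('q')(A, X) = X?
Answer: 961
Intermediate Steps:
Function('b')(M) = Add(-16, M)
Pow(Add(Function('b')(Function('q')(-2, 7)), Function('U')(Mul(Pow(Add(5, 4), 2), Pow(-29, -1)))), 2) = Pow(Add(Add(-16, 7), -22), 2) = Pow(Add(-9, -22), 2) = Pow(-31, 2) = 961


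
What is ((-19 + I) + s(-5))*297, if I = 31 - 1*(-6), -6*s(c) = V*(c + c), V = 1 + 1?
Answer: 6336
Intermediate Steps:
V = 2
s(c) = -2*c/3 (s(c) = -(c + c)/3 = -2*c/3)
I = 37 (I = 31 + 6 = 37)
((-19 + I) + s(-5))*297 = ((-19 + 37) - ⅔*(-5))*297 = (18 + 10/3)*297 = (64/3)*297 = 6336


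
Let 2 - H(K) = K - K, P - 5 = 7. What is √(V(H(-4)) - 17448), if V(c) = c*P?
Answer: 132*I ≈ 132.0*I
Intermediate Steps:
P = 12 (P = 5 + 7 = 12)
H(K) = 2 (H(K) = 2 - (K - K) = 2 - 1*0 = 2 + 0 = 2)
V(c) = 12*c (V(c) = c*12 = 12*c)
√(V(H(-4)) - 17448) = √(12*2 - 17448) = √(24 - 17448) = √(-17424) = 132*I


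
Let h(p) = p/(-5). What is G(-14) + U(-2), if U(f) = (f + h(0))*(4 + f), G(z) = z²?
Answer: 192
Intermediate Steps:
h(p) = -p/5 (h(p) = p*(-⅕) = -p/5)
U(f) = f*(4 + f) (U(f) = (f - ⅕*0)*(4 + f) = (f + 0)*(4 + f) = f*(4 + f))
G(-14) + U(-2) = (-14)² - 2*(4 - 2) = 196 - 2*2 = 196 - 4 = 192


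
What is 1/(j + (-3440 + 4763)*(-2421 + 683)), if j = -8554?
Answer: -1/2307928 ≈ -4.3329e-7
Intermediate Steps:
1/(j + (-3440 + 4763)*(-2421 + 683)) = 1/(-8554 + (-3440 + 4763)*(-2421 + 683)) = 1/(-8554 + 1323*(-1738)) = 1/(-8554 - 2299374) = 1/(-2307928) = -1/2307928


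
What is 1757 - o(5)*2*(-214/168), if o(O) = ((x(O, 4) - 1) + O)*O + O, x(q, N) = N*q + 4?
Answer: 89309/42 ≈ 2126.4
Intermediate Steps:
x(q, N) = 4 + N*q
o(O) = O + O*(3 + 5*O) (o(O) = (((4 + 4*O) - 1) + O)*O + O = ((3 + 4*O) + O)*O + O = (3 + 5*O)*O + O = O*(3 + 5*O) + O = O + O*(3 + 5*O))
1757 - o(5)*2*(-214/168) = 1757 - (5*(4 + 5*5))*2*(-214/168) = 1757 - (5*(4 + 25))*2*(-214*1/168) = 1757 - (5*29)*2*(-107)/84 = 1757 - 145*2*(-107)/84 = 1757 - 290*(-107)/84 = 1757 - 1*(-15515/42) = 1757 + 15515/42 = 89309/42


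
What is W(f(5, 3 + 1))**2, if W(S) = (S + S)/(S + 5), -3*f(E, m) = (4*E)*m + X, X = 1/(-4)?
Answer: 407044/67081 ≈ 6.0679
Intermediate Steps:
X = -1/4 ≈ -0.25000
f(E, m) = 1/12 - 4*E*m/3 (f(E, m) = -((4*E)*m - 1/4)/3 = -(4*E*m - 1/4)/3 = -(-1/4 + 4*E*m)/3 = 1/12 - 4*E*m/3)
W(S) = 2*S/(5 + S) (W(S) = (2*S)/(5 + S) = 2*S/(5 + S))
W(f(5, 3 + 1))**2 = (2*(1/12 - 4/3*5*(3 + 1))/(5 + (1/12 - 4/3*5*(3 + 1))))**2 = (2*(1/12 - 4/3*5*4)/(5 + (1/12 - 4/3*5*4)))**2 = (2*(1/12 - 80/3)/(5 + (1/12 - 80/3)))**2 = (2*(-319/12)/(5 - 319/12))**2 = (2*(-319/12)/(-259/12))**2 = (2*(-319/12)*(-12/259))**2 = (638/259)**2 = 407044/67081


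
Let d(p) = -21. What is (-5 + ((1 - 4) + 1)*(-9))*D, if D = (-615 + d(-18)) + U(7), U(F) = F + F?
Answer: -8086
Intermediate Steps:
U(F) = 2*F
D = -622 (D = (-615 - 21) + 2*7 = -636 + 14 = -622)
(-5 + ((1 - 4) + 1)*(-9))*D = (-5 + ((1 - 4) + 1)*(-9))*(-622) = (-5 + (-3 + 1)*(-9))*(-622) = (-5 - 2*(-9))*(-622) = (-5 + 18)*(-622) = 13*(-622) = -8086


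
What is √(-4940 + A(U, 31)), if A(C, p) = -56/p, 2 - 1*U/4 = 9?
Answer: 2*I*√1187269/31 ≈ 70.298*I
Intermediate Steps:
U = -28 (U = 8 - 4*9 = 8 - 36 = -28)
√(-4940 + A(U, 31)) = √(-4940 - 56/31) = √(-153196/31) = 2*I*√1187269/31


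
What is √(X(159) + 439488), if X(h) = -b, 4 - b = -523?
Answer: √438961 ≈ 662.54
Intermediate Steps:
b = 527 (b = 4 - 1*(-523) = 4 + 523 = 527)
X(h) = -527 (X(h) = -1*527 = -527)
√(X(159) + 439488) = √(-527 + 439488) = √438961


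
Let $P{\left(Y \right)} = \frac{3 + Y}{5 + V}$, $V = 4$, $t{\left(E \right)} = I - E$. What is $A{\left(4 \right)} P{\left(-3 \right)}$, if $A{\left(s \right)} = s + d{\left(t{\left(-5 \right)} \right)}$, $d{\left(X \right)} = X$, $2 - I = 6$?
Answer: $0$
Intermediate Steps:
$I = -4$ ($I = 2 - 6 = -4$)
$t{\left(E \right)} = -4 - E$
$A{\left(s \right)} = 1 + s$ ($A{\left(s \right)} = s - -1 = s + \left(-4 + 5\right) = s + 1 = 1 + s$)
$P{\left(Y \right)} = \frac{1}{3} + \frac{Y}{9}$ ($P{\left(Y \right)} = \frac{3 + Y}{5 + 4} = \frac{3 + Y}{9} = \left(3 + Y\right) \frac{1}{9} = \frac{1}{3} + \frac{Y}{9}$)
$A{\left(4 \right)} P{\left(-3 \right)} = \left(1 + 4\right) \left(\frac{1}{3} + \frac{1}{9} \left(-3\right)\right) = 5 \left(\frac{1}{3} - \frac{1}{3}\right) = 5 \cdot 0 = 0$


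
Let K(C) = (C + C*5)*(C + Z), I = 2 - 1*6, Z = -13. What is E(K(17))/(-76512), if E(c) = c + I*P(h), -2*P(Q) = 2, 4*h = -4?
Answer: -103/19128 ≈ -0.0053848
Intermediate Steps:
h = -1 (h = (¼)*(-4) = -1)
I = -4 (I = 2 - 6 = -4)
P(Q) = -1 (P(Q) = -½*2 = -1)
K(C) = 6*C*(-13 + C) (K(C) = (C + C*5)*(C - 13) = (C + 5*C)*(-13 + C) = (6*C)*(-13 + C) = 6*C*(-13 + C))
E(c) = 4 + c (E(c) = c - 4*(-1) = c + 4 = 4 + c)
E(K(17))/(-76512) = (4 + 6*17*(-13 + 17))/(-76512) = (4 + 6*17*4)*(-1/76512) = (4 + 408)*(-1/76512) = 412*(-1/76512) = -103/19128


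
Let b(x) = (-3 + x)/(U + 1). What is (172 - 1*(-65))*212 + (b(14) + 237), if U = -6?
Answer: 252394/5 ≈ 50479.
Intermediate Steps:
b(x) = 3/5 - x/5 (b(x) = (-3 + x)/(-6 + 1) = (-3 + x)/(-5) = (-3 + x)*(-1/5) = 3/5 - x/5)
(172 - 1*(-65))*212 + (b(14) + 237) = (172 - 1*(-65))*212 + ((3/5 - 1/5*14) + 237) = (172 + 65)*212 + ((3/5 - 14/5) + 237) = 237*212 + (-11/5 + 237) = 50244 + 1174/5 = 252394/5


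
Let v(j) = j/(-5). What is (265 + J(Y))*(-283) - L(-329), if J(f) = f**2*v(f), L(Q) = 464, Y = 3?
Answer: -369654/5 ≈ -73931.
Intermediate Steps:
v(j) = -j/5 (v(j) = j*(-1/5) = -j/5)
J(f) = -f**3/5 (J(f) = f**2*(-f/5) = -f**3/5)
(265 + J(Y))*(-283) - L(-329) = (265 - 1/5*3**3)*(-283) - 1*464 = (265 - 1/5*27)*(-283) - 464 = (265 - 27/5)*(-283) - 464 = (1298/5)*(-283) - 464 = -367334/5 - 464 = -369654/5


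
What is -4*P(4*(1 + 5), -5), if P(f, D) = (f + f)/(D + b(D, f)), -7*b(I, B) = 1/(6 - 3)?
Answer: 2016/53 ≈ 38.038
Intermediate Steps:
b(I, B) = -1/21 (b(I, B) = -1/(7*(6 - 3)) = -⅐/3 = -⅐*⅓ = -1/21)
P(f, D) = 2*f/(-1/21 + D) (P(f, D) = (f + f)/(D - 1/21) = (2*f)/(-1/21 + D) = 2*f/(-1/21 + D))
-4*P(4*(1 + 5), -5) = -168*4*(1 + 5)/(-1 + 21*(-5)) = -168*4*6/(-1 - 105) = -168*24/(-106) = -168*24*(-1)/106 = -4*(-504/53) = 2016/53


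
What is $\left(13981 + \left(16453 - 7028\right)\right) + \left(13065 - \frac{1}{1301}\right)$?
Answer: $\frac{47448770}{1301} \approx 36471.0$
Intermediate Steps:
$\left(13981 + \left(16453 - 7028\right)\right) + \left(13065 - \frac{1}{1301}\right) = \left(13981 + 9425\right) + \left(13065 - \frac{1}{1301}\right) = 23406 + \frac{16997564}{1301} = \frac{47448770}{1301}$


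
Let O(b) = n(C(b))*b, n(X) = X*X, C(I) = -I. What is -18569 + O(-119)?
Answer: -1703728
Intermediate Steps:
n(X) = X**2
O(b) = b**3 (O(b) = (-b)**2*b = b**2*b = b**3)
-18569 + O(-119) = -18569 + (-119)**3 = -18569 - 1685159 = -1703728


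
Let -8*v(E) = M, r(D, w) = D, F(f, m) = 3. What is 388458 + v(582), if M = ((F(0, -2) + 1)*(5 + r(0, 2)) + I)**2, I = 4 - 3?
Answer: 3107223/8 ≈ 3.8840e+5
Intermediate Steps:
I = 1
M = 441 (M = ((3 + 1)*(5 + 0) + 1)**2 = (4*5 + 1)**2 = (20 + 1)**2 = 21**2 = 441)
v(E) = -441/8 (v(E) = -1/8*441 = -441/8)
388458 + v(582) = 388458 - 441/8 = 3107223/8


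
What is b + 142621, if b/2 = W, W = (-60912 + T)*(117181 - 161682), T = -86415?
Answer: 13112540275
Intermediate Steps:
W = 6556198827 (W = (-60912 - 86415)*(117181 - 161682) = -147327*(-44501) = 6556198827)
b = 13112397654 (b = 2*6556198827 = 13112397654)
b + 142621 = 13112397654 + 142621 = 13112540275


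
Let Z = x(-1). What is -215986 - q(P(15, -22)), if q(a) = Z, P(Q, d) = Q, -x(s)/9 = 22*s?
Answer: -216184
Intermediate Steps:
x(s) = -198*s
Z = 198 (Z = -198*(-1) = 198)
q(a) = 198
-215986 - q(P(15, -22)) = -215986 - 1*198 = -215986 - 198 = -216184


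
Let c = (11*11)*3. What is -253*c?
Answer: -91839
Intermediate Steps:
c = 363 (c = 121*3 = 363)
-253*c = -253*363 = -91839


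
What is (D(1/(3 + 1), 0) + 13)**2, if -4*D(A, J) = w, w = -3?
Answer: 3025/16 ≈ 189.06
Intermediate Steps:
D(A, J) = 3/4 (D(A, J) = -1/4*(-3) = 3/4)
(D(1/(3 + 1), 0) + 13)**2 = (3/4 + 13)**2 = (55/4)**2 = 3025/16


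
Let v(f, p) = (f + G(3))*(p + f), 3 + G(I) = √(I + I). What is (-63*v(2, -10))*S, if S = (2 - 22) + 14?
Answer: 3024 - 3024*√6 ≈ -4383.3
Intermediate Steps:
G(I) = -3 + √2*√I (G(I) = -3 + √(I + I) = -3 + √(2*I) = -3 + √2*√I)
S = -6 (S = -20 + 14 = -6)
v(f, p) = (f + p)*(-3 + f + √6) (v(f, p) = (f + (-3 + √2*√3))*(p + f) = (f + (-3 + √6))*(f + p) = (-3 + f + √6)*(f + p) = (f + p)*(-3 + f + √6))
(-63*v(2, -10))*S = -63*(2² + 2*(-10) - 1*2*(3 - √6) - 1*(-10)*(3 - √6))*(-6) = -63*(4 - 20 + (-6 + 2*√6) + (30 - 10*√6))*(-6) = -63*(8 - 8*√6)*(-6) = (-504 + 504*√6)*(-6) = 3024 - 3024*√6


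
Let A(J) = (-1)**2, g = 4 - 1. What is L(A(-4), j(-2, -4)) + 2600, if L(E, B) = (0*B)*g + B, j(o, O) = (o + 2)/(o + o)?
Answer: 2600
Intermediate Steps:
g = 3
j(o, O) = (2 + o)/(2*o) (j(o, O) = (2 + o)/((2*o)) = (2 + o)*(1/(2*o)) = (2 + o)/(2*o))
A(J) = 1
L(E, B) = B (L(E, B) = (0*B)*3 + B = 0*3 + B = 0 + B = B)
L(A(-4), j(-2, -4)) + 2600 = (1/2)*(2 - 2)/(-2) + 2600 = (1/2)*(-1/2)*0 + 2600 = 0 + 2600 = 2600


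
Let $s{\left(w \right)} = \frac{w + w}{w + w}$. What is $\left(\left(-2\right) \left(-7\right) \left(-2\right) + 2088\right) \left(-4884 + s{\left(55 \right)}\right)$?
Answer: $-10058980$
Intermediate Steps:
$s{\left(w \right)} = 1$ ($s{\left(w \right)} = \frac{2 w}{2 w} = 2 w \frac{1}{2 w} = 1$)
$\left(\left(-2\right) \left(-7\right) \left(-2\right) + 2088\right) \left(-4884 + s{\left(55 \right)}\right) = \left(\left(-2\right) \left(-7\right) \left(-2\right) + 2088\right) \left(-4884 + 1\right) = \left(14 \left(-2\right) + 2088\right) \left(-4883\right) = \left(-28 + 2088\right) \left(-4883\right) = 2060 \left(-4883\right) = -10058980$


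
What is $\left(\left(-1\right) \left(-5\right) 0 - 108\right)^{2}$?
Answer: $11664$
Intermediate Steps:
$\left(\left(-1\right) \left(-5\right) 0 - 108\right)^{2} = \left(5 \cdot 0 - 108\right)^{2} = \left(0 - 108\right)^{2} = \left(-108\right)^{2} = 11664$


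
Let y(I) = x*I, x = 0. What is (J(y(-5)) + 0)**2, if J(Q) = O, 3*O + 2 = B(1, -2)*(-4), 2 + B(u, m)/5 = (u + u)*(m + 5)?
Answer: 6724/9 ≈ 747.11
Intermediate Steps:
B(u, m) = -10 + 10*u*(5 + m) (B(u, m) = -10 + 5*((u + u)*(m + 5)) = -10 + 5*((2*u)*(5 + m)) = -10 + 5*(2*u*(5 + m)) = -10 + 10*u*(5 + m))
y(I) = 0 (y(I) = 0*I = 0)
O = -82/3 (O = -2/3 + ((-10 + 50*1 + 10*(-2)*1)*(-4))/3 = -2/3 + ((-10 + 50 - 20)*(-4))/3 = -2/3 + (20*(-4))/3 = -2/3 + (1/3)*(-80) = -2/3 - 80/3 = -82/3 ≈ -27.333)
J(Q) = -82/3
(J(y(-5)) + 0)**2 = (-82/3 + 0)**2 = (-82/3)**2 = 6724/9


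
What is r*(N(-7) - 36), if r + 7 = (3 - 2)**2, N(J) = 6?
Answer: 180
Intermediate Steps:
r = -6 (r = -7 + (3 - 2)**2 = -7 + 1**2 = -7 + 1 = -6)
r*(N(-7) - 36) = -6*(6 - 36) = -6*(-30) = 180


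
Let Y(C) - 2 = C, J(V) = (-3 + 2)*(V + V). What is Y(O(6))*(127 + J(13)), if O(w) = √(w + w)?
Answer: 202 + 202*√3 ≈ 551.87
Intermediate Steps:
J(V) = -2*V
O(w) = √2*√w (O(w) = √(2*w) = √2*√w)
Y(C) = 2 + C
Y(O(6))*(127 + J(13)) = (2 + √2*√6)*(127 - 2*13) = (2 + 2*√3)*(127 - 26) = (2 + 2*√3)*101 = 202 + 202*√3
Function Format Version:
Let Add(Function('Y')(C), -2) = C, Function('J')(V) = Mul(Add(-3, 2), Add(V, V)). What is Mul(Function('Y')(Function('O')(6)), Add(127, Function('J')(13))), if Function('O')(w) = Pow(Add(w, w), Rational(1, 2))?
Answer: Add(202, Mul(202, Pow(3, Rational(1, 2)))) ≈ 551.87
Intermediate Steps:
Function('J')(V) = Mul(-2, V) (Function('J')(V) = Mul(-1, Mul(2, V)) = Mul(-2, V))
Function('O')(w) = Mul(Pow(2, Rational(1, 2)), Pow(w, Rational(1, 2))) (Function('O')(w) = Pow(Mul(2, w), Rational(1, 2)) = Mul(Pow(2, Rational(1, 2)), Pow(w, Rational(1, 2))))
Function('Y')(C) = Add(2, C)
Mul(Function('Y')(Function('O')(6)), Add(127, Function('J')(13))) = Mul(Add(2, Mul(Pow(2, Rational(1, 2)), Pow(6, Rational(1, 2)))), Add(127, Mul(-2, 13))) = Mul(Add(2, Mul(2, Pow(3, Rational(1, 2)))), Add(127, -26)) = Mul(Add(2, Mul(2, Pow(3, Rational(1, 2)))), 101) = Add(202, Mul(202, Pow(3, Rational(1, 2))))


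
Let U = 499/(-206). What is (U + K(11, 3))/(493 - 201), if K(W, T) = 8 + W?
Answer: 3415/60152 ≈ 0.056773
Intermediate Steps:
U = -499/206 (U = 499*(-1/206) = -499/206 ≈ -2.4223)
(U + K(11, 3))/(493 - 201) = (-499/206 + (8 + 11))/(493 - 201) = (-499/206 + 19)/292 = (3415/206)*(1/292) = 3415/60152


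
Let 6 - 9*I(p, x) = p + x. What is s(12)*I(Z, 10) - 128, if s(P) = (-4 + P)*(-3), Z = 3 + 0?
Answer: -328/3 ≈ -109.33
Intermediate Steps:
Z = 3
s(P) = 12 - 3*P
I(p, x) = ⅔ - p/9 - x/9 (I(p, x) = ⅔ - (p + x)/9 = ⅔ + (-p/9 - x/9) = ⅔ - p/9 - x/9)
s(12)*I(Z, 10) - 128 = (12 - 3*12)*(⅔ - ⅑*3 - ⅑*10) - 128 = (12 - 36)*(⅔ - ⅓ - 10/9) - 128 = -24*(-7/9) - 128 = 56/3 - 128 = -328/3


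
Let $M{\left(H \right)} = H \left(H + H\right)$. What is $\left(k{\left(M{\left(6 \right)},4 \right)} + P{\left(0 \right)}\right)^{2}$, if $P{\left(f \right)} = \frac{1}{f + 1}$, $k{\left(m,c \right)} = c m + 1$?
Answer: $84100$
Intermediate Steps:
$M{\left(H \right)} = 2 H^{2}$ ($M{\left(H \right)} = H 2 H = 2 H^{2}$)
$k{\left(m,c \right)} = 1 + c m$
$P{\left(f \right)} = \frac{1}{1 + f}$
$\left(k{\left(M{\left(6 \right)},4 \right)} + P{\left(0 \right)}\right)^{2} = \left(\left(1 + 4 \cdot 2 \cdot 6^{2}\right) + \frac{1}{1 + 0}\right)^{2} = \left(\left(1 + 4 \cdot 2 \cdot 36\right) + 1^{-1}\right)^{2} = \left(\left(1 + 4 \cdot 72\right) + 1\right)^{2} = \left(\left(1 + 288\right) + 1\right)^{2} = \left(289 + 1\right)^{2} = 290^{2} = 84100$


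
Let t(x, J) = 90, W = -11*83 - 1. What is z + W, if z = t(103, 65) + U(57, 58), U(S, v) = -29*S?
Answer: -2477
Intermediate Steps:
W = -914 (W = -913 - 1 = -914)
z = -1563 (z = 90 - 29*57 = 90 - 1653 = -1563)
z + W = -1563 - 914 = -2477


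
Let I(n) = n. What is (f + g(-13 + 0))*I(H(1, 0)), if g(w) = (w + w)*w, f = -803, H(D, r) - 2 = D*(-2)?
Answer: 0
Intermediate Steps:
H(D, r) = 2 - 2*D (H(D, r) = 2 + D*(-2) = 2 - 2*D)
g(w) = 2*w² (g(w) = (2*w)*w = 2*w²)
(f + g(-13 + 0))*I(H(1, 0)) = (-803 + 2*(-13 + 0)²)*(2 - 2*1) = (-803 + 2*(-13)²)*(2 - 2) = (-803 + 2*169)*0 = (-803 + 338)*0 = -465*0 = 0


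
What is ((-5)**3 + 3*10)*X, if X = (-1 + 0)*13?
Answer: 1235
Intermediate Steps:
X = -13 (X = -1*13 = -13)
((-5)**3 + 3*10)*X = ((-5)**3 + 3*10)*(-13) = (-125 + 30)*(-13) = -95*(-13) = 1235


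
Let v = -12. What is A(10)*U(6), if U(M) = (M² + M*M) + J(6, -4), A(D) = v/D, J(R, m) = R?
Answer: -468/5 ≈ -93.600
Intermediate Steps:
A(D) = -12/D
U(M) = 6 + 2*M² (U(M) = (M² + M*M) + 6 = (M² + M²) + 6 = 2*M² + 6 = 6 + 2*M²)
A(10)*U(6) = (-12/10)*(6 + 2*6²) = (-12*⅒)*(6 + 2*36) = -6*(6 + 72)/5 = -6/5*78 = -468/5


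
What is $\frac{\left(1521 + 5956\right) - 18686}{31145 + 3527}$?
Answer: $- \frac{1019}{3152} \approx -0.32329$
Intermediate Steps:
$\frac{\left(1521 + 5956\right) - 18686}{31145 + 3527} = \frac{7477 - 18686}{34672} = \left(-11209\right) \frac{1}{34672} = - \frac{1019}{3152}$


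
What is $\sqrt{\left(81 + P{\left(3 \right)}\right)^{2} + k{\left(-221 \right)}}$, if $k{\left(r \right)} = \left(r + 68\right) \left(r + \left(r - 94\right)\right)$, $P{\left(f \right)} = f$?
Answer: $6 \sqrt{2474} \approx 298.44$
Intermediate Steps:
$k{\left(r \right)} = \left(-94 + 2 r\right) \left(68 + r\right)$ ($k{\left(r \right)} = \left(68 + r\right) \left(r + \left(-94 + r\right)\right) = \left(68 + r\right) \left(-94 + 2 r\right) = \left(-94 + 2 r\right) \left(68 + r\right)$)
$\sqrt{\left(81 + P{\left(3 \right)}\right)^{2} + k{\left(-221 \right)}} = \sqrt{\left(81 + 3\right)^{2} + \left(-6392 + 2 \left(-221\right)^{2} + 42 \left(-221\right)\right)} = \sqrt{84^{2} - -82008} = \sqrt{7056 - -82008} = \sqrt{7056 + 82008} = \sqrt{89064} = 6 \sqrt{2474}$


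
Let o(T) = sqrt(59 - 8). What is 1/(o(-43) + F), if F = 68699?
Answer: 68699/4719552550 - sqrt(51)/4719552550 ≈ 1.4555e-5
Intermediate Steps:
o(T) = sqrt(51)
1/(o(-43) + F) = 1/(sqrt(51) + 68699) = 1/(68699 + sqrt(51))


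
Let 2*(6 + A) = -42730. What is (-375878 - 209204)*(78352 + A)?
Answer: -33338557442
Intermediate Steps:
A = -21371 (A = -6 + (½)*(-42730) = -6 - 21365 = -21371)
(-375878 - 209204)*(78352 + A) = (-375878 - 209204)*(78352 - 21371) = -585082*56981 = -33338557442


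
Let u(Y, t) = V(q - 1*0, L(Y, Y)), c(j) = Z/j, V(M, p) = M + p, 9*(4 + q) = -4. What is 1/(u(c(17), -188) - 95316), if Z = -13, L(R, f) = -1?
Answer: -9/857893 ≈ -1.0491e-5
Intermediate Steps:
q = -40/9 (q = -4 + (⅑)*(-4) = -4 - 4/9 = -40/9 ≈ -4.4444)
c(j) = -13/j
u(Y, t) = -49/9 (u(Y, t) = (-40/9 - 1*0) - 1 = (-40/9 + 0) - 1 = -40/9 - 1 = -49/9)
1/(u(c(17), -188) - 95316) = 1/(-49/9 - 95316) = 1/(-857893/9) = -9/857893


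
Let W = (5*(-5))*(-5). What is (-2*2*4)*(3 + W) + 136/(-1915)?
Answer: -3922056/1915 ≈ -2048.1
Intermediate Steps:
W = 125 (W = -25*(-5) = 125)
(-2*2*4)*(3 + W) + 136/(-1915) = (-2*2*4)*(3 + 125) + 136/(-1915) = -4*4*128 + 136*(-1/1915) = -16*128 - 136/1915 = -2048 - 136/1915 = -3922056/1915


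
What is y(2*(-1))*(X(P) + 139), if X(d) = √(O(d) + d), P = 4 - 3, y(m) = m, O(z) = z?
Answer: -278 - 2*√2 ≈ -280.83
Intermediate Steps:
P = 1
X(d) = √2*√d (X(d) = √(d + d) = √(2*d) = √2*√d)
y(2*(-1))*(X(P) + 139) = (2*(-1))*(√2*√1 + 139) = -2*(√2*1 + 139) = -2*(√2 + 139) = -2*(139 + √2) = -278 - 2*√2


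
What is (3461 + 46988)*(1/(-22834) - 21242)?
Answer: -3495682047603/3262 ≈ -1.0716e+9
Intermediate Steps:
(3461 + 46988)*(1/(-22834) - 21242) = 50449*(-1/22834 - 21242) = 50449*(-485039829/22834) = -3495682047603/3262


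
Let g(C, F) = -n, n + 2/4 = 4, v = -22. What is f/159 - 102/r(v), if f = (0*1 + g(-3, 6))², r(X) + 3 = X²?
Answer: -41303/305916 ≈ -0.13501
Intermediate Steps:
n = 7/2 (n = -½ + 4 = 7/2 ≈ 3.5000)
g(C, F) = -7/2 (g(C, F) = -1*7/2 = -7/2)
r(X) = -3 + X²
f = 49/4 (f = (0*1 - 7/2)² = (0 - 7/2)² = (-7/2)² = 49/4 ≈ 12.250)
f/159 - 102/r(v) = (49/4)/159 - 102/(-3 + (-22)²) = (49/4)*(1/159) - 102/(-3 + 484) = 49/636 - 102/481 = -41303/305916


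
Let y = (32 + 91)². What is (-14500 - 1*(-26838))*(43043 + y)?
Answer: 717726136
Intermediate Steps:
y = 15129 (y = 123² = 15129)
(-14500 - 1*(-26838))*(43043 + y) = (-14500 - 1*(-26838))*(43043 + 15129) = (-14500 + 26838)*58172 = 12338*58172 = 717726136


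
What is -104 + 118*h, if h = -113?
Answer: -13438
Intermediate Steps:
-104 + 118*h = -104 + 118*(-113) = -104 - 13334 = -13438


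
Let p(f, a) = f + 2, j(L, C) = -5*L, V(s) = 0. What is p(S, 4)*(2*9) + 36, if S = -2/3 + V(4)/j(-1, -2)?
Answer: 60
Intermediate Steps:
S = -⅔ (S = -2/3 + 0/((-5*(-1))) = -2*⅓ + 0/5 = -⅔ + 0*(⅕) = -⅔ + 0 = -⅔ ≈ -0.66667)
p(f, a) = 2 + f
p(S, 4)*(2*9) + 36 = (2 - ⅔)*(2*9) + 36 = (4/3)*18 + 36 = 24 + 36 = 60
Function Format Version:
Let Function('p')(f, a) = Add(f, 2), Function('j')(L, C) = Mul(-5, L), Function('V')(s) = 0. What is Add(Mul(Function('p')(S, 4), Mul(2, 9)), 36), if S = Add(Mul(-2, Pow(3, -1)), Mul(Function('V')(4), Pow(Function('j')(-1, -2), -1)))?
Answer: 60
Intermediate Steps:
S = Rational(-2, 3) (S = Add(Mul(-2, Pow(3, -1)), Mul(0, Pow(Mul(-5, -1), -1))) = Add(Mul(-2, Rational(1, 3)), Mul(0, Pow(5, -1))) = Add(Rational(-2, 3), Mul(0, Rational(1, 5))) = Add(Rational(-2, 3), 0) = Rational(-2, 3) ≈ -0.66667)
Function('p')(f, a) = Add(2, f)
Add(Mul(Function('p')(S, 4), Mul(2, 9)), 36) = Add(Mul(Add(2, Rational(-2, 3)), Mul(2, 9)), 36) = Add(Mul(Rational(4, 3), 18), 36) = Add(24, 36) = 60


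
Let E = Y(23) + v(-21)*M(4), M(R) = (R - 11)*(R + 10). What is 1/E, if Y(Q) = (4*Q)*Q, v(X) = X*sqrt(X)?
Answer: 529/23355025 - 1029*I*sqrt(21)/46710050 ≈ 2.265e-5 - 0.00010095*I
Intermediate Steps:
v(X) = X**(3/2)
Y(Q) = 4*Q**2
M(R) = (-11 + R)*(10 + R)
E = 2116 + 2058*I*sqrt(21) (E = 4*23**2 + (-21)**(3/2)*(-110 + 4**2 - 1*4) = 4*529 + (-21*I*sqrt(21))*(-110 + 16 - 4) = 2116 - 21*I*sqrt(21)*(-98) = 2116 + 2058*I*sqrt(21) ≈ 2116.0 + 9430.9*I)
1/E = 1/(2116 + 2058*I*sqrt(21))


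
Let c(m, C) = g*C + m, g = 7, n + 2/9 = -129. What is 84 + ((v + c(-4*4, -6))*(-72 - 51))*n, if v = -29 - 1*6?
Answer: -1478089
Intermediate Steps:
v = -35 (v = -29 - 6 = -35)
n = -1163/9 (n = -2/9 - 129 = -1163/9 ≈ -129.22)
c(m, C) = m + 7*C (c(m, C) = 7*C + m = m + 7*C)
84 + ((v + c(-4*4, -6))*(-72 - 51))*n = 84 + ((-35 + (-4*4 + 7*(-6)))*(-72 - 51))*(-1163/9) = 84 + ((-35 + (-16 - 42))*(-123))*(-1163/9) = 84 + ((-35 - 58)*(-123))*(-1163/9) = 84 - 93*(-123)*(-1163/9) = 84 + 11439*(-1163/9) = 84 - 1478173 = -1478089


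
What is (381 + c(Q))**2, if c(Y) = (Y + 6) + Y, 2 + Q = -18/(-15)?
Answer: 3713329/25 ≈ 1.4853e+5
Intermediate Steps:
Q = -4/5 (Q = -2 - 18/(-15) = -2 - 18*(-1/15) = -2 + 6/5 = -4/5 ≈ -0.80000)
c(Y) = 6 + 2*Y (c(Y) = (6 + Y) + Y = 6 + 2*Y)
(381 + c(Q))**2 = (381 + (6 + 2*(-4/5)))**2 = (381 + (6 - 8/5))**2 = (381 + 22/5)**2 = (1927/5)**2 = 3713329/25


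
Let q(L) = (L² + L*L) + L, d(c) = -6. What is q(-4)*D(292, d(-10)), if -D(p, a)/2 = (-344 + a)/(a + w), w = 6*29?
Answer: 350/3 ≈ 116.67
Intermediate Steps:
q(L) = L + 2*L² (q(L) = (L² + L²) + L = 2*L² + L = L + 2*L²)
w = 174
D(p, a) = -2*(-344 + a)/(174 + a) (D(p, a) = -2*(-344 + a)/(a + 174) = -2*(-344 + a)/(174 + a))
q(-4)*D(292, d(-10)) = (-4*(1 + 2*(-4)))*(2*(344 - 1*(-6))/(174 - 6)) = (-4*(1 - 8))*(2*(344 + 6)/168) = (-4*(-7))*(2*(1/168)*350) = 28*(25/6) = 350/3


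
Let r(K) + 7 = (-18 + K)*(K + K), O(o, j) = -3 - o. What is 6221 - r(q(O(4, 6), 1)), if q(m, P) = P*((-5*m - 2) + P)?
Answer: 5140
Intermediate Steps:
q(m, P) = P*(-2 + P - 5*m) (q(m, P) = P*((-2 - 5*m) + P) = P*(-2 + P - 5*m))
r(K) = -7 + 2*K*(-18 + K) (r(K) = -7 + (-18 + K)*(K + K) = -7 + (-18 + K)*(2*K) = -7 + 2*K*(-18 + K))
6221 - r(q(O(4, 6), 1)) = 6221 - (-7 - 36*(-2 + 1 - 5*(-3 - 1*4)) + 2*(1*(-2 + 1 - 5*(-3 - 1*4)))²) = 6221 - (-7 - 36*(-2 + 1 - 5*(-3 - 4)) + 2*(1*(-2 + 1 - 5*(-3 - 4)))²) = 6221 - (-7 - 36*(-2 + 1 - 5*(-7)) + 2*(1*(-2 + 1 - 5*(-7)))²) = 6221 - (-7 - 36*(-2 + 1 + 35) + 2*(1*(-2 + 1 + 35))²) = 6221 - (-7 - 36*34 + 2*(1*34)²) = 6221 - (-7 - 36*34 + 2*34²) = 6221 - (-7 - 1224 + 2*1156) = 6221 - (-7 - 1224 + 2312) = 6221 - 1*1081 = 6221 - 1081 = 5140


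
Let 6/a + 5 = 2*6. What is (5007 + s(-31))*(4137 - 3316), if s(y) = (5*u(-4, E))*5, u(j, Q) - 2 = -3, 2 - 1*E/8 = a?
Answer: 4090222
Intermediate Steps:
a = 6/7 (a = 6/(-5 + 2*6) = 6/(-5 + 12) = 6/7 ≈ 0.85714)
E = 64/7 (E = 16 - 8*6/7 = 16 - 48/7 = 64/7 ≈ 9.1429)
u(j, Q) = -1 (u(j, Q) = 2 - 3 = -1)
s(y) = -25 (s(y) = (5*(-1))*5 = -5*5 = -25)
(5007 + s(-31))*(4137 - 3316) = (5007 - 25)*(4137 - 3316) = 4982*821 = 4090222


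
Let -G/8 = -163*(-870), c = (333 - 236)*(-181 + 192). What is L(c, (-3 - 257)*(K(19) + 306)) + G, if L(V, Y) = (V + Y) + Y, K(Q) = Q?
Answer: -1302413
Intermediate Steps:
c = 1067 (c = 97*11 = 1067)
L(V, Y) = V + 2*Y
G = -1134480 (G = -(-1304)*(-870) = -8*141810 = -1134480)
L(c, (-3 - 257)*(K(19) + 306)) + G = (1067 + 2*((-3 - 257)*(19 + 306))) - 1134480 = (1067 + 2*(-260*325)) - 1134480 = (1067 + 2*(-84500)) - 1134480 = (1067 - 169000) - 1134480 = -167933 - 1134480 = -1302413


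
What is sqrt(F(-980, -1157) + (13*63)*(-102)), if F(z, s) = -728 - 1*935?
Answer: I*sqrt(85201) ≈ 291.89*I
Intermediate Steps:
F(z, s) = -1663 (F(z, s) = -728 - 935 = -1663)
sqrt(F(-980, -1157) + (13*63)*(-102)) = sqrt(-1663 + (13*63)*(-102)) = sqrt(-1663 + 819*(-102)) = sqrt(-1663 - 83538) = sqrt(-85201) = I*sqrt(85201)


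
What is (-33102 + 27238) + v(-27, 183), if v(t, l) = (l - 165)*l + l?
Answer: -2387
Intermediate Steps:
v(t, l) = l + l*(-165 + l) (v(t, l) = (-165 + l)*l + l = l*(-165 + l) + l = l + l*(-165 + l))
(-33102 + 27238) + v(-27, 183) = (-33102 + 27238) + 183*(-164 + 183) = -5864 + 183*19 = -5864 + 3477 = -2387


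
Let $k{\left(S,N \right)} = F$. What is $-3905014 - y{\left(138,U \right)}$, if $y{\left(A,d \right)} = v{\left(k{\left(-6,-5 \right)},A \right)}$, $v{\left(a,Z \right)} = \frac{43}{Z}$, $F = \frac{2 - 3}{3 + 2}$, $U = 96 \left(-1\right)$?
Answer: $- \frac{538891975}{138} \approx -3.905 \cdot 10^{6}$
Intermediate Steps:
$U = -96$
$F = - \frac{1}{5} \approx -0.2$
$k{\left(S,N \right)} = - \frac{1}{5}$
$y{\left(A,d \right)} = \frac{43}{A}$
$-3905014 - y{\left(138,U \right)} = -3905014 - \frac{43}{138} = - \frac{538891975}{138}$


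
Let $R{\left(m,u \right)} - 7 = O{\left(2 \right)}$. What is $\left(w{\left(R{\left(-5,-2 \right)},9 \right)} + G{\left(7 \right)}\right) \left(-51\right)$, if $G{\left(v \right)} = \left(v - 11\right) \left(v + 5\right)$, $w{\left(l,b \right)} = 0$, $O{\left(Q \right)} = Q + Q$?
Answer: $2448$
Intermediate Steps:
$O{\left(Q \right)} = 2 Q$
$R{\left(m,u \right)} = 11$ ($R{\left(m,u \right)} = 7 + 2 \cdot 2 = 7 + 4 = 11$)
$G{\left(v \right)} = \left(-11 + v\right) \left(5 + v\right)$
$\left(w{\left(R{\left(-5,-2 \right)},9 \right)} + G{\left(7 \right)}\right) \left(-51\right) = \left(0 - \left(97 - 49\right)\right) \left(-51\right) = \left(0 - 48\right) \left(-51\right) = \left(-48\right) \left(-51\right) = 2448$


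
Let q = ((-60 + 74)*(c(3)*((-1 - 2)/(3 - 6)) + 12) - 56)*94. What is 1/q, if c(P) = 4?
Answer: 1/15792 ≈ 6.3323e-5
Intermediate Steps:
q = 15792 (q = ((-60 + 74)*(4*((-1 - 2)/(3 - 6)) + 12) - 56)*94 = (14*(4*(-3/(-3)) + 12) - 56)*94 = (14*(4*(-3*(-⅓)) + 12) - 56)*94 = (14*(4*1 + 12) - 56)*94 = (14*(4 + 12) - 56)*94 = (14*16 - 56)*94 = (224 - 56)*94 = 168*94 = 15792)
1/q = 1/15792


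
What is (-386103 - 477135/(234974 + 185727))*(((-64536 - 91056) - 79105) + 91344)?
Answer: 23285457874888314/420701 ≈ 5.5349e+10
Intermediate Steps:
(-386103 - 477135/(234974 + 185727))*(((-64536 - 91056) - 79105) + 91344) = (-386103 - 477135/420701)*((-155592 - 79105) + 91344) = (-386103 - 477135*1/420701)*(-234697 + 91344) = (-386103 - 477135/420701)*(-143353) = -162434395338/420701*(-143353) = 23285457874888314/420701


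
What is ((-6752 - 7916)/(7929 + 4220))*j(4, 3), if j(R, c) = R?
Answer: -58672/12149 ≈ -4.8294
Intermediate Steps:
((-6752 - 7916)/(7929 + 4220))*j(4, 3) = ((-6752 - 7916)/(7929 + 4220))*4 = -14668/12149*4 = -58672/12149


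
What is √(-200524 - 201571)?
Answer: I*√402095 ≈ 634.11*I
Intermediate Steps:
√(-200524 - 201571) = √(-402095) = I*√402095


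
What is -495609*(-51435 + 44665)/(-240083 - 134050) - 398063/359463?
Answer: -402081800580323/44828990193 ≈ -8969.2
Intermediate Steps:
-495609*(-51435 + 44665)/(-240083 - 134050) - 398063/359463 = -495609/((-374133/(-6770))) - 398063*1/359463 = -495609/((-374133*(-1/6770))) - 398063/359463 = -495609/374133/6770 - 398063/359463 = -495609*6770/374133 - 398063/359463 = -1118424310/124711 - 398063/359463 = -402081800580323/44828990193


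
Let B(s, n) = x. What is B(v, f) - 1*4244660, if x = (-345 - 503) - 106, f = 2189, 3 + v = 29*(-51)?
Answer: -4245614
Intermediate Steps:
v = -1482 (v = -3 + 29*(-51) = -3 - 1479 = -1482)
x = -954 (x = -848 - 106 = -954)
B(s, n) = -954
B(v, f) - 1*4244660 = -954 - 1*4244660 = -954 - 4244660 = -4245614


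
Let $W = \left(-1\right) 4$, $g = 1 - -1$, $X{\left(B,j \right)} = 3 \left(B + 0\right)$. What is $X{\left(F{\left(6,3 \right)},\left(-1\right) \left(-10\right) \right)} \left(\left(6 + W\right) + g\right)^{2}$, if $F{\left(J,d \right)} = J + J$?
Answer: $576$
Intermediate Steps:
$F{\left(J,d \right)} = 2 J$
$X{\left(B,j \right)} = 3 B$
$g = 2$ ($g = 1 + 1 = 2$)
$W = -4$
$X{\left(F{\left(6,3 \right)},\left(-1\right) \left(-10\right) \right)} \left(\left(6 + W\right) + g\right)^{2} = 3 \cdot 2 \cdot 6 \left(\left(6 - 4\right) + 2\right)^{2} = 3 \cdot 12 \left(2 + 2\right)^{2} = 36 \cdot 4^{2} = 36 \cdot 16 = 576$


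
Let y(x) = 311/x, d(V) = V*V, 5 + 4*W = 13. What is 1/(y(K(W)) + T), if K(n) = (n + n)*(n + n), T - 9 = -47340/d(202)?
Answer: 163216/4452095 ≈ 0.036660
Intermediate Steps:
W = 2 (W = -5/4 + (¼)*13 = -5/4 + 13/4 = 2)
d(V) = V²
T = 79974/10201 (T = 9 - 47340/(202²) = 9 - 47340/40804 = 9 - 47340*1/40804 = 9 - 11835/10201 = 79974/10201 ≈ 7.8398)
K(n) = 4*n² (K(n) = (2*n)*(2*n) = 4*n²)
1/(y(K(W)) + T) = 1/(311/((4*2²)) + 79974/10201) = 1/(311/((4*4)) + 79974/10201) = 1/(311/16 + 79974/10201) = 1/(4452095/163216) = 163216/4452095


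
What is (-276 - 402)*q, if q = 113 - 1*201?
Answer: 59664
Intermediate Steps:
q = -88 (q = 113 - 201 = -88)
(-276 - 402)*q = (-276 - 402)*(-88) = -678*(-88) = 59664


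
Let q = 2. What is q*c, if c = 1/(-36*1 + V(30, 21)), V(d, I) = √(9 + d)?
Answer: -24/419 - 2*√39/1257 ≈ -0.067216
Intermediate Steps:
c = 1/(-36 + √39) (c = 1/(-36*1 + √(9 + 30)) = 1/(-36 + √39) ≈ -0.033608)
q*c = 2*(-12/419 - √39/1257) = -24/419 - 2*√39/1257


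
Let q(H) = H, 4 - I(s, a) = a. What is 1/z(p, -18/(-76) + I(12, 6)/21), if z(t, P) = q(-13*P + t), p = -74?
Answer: -798/60521 ≈ -0.013186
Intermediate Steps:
I(s, a) = 4 - a
z(t, P) = t - 13*P (z(t, P) = -13*P + t = t - 13*P)
1/z(p, -18/(-76) + I(12, 6)/21) = 1/(-74 - 13*(-18/(-76) + (4 - 1*6)/21)) = 1/(-74 - 13*(-18*(-1/76) + (4 - 6)*(1/21))) = 1/(-74 - 13*(9/38 - 2*1/21)) = 1/(-74 - 13*(9/38 - 2/21)) = 1/(-74 - 13*113/798) = 1/(-74 - 1469/798) = 1/(-60521/798) = -798/60521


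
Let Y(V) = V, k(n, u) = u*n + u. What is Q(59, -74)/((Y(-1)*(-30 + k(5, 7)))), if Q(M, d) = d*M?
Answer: 2183/6 ≈ 363.83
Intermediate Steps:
k(n, u) = u + n*u (k(n, u) = n*u + u = u + n*u)
Q(M, d) = M*d
Q(59, -74)/((Y(-1)*(-30 + k(5, 7)))) = (59*(-74))/((-(-30 + 7*(1 + 5)))) = -4366*(-1/(-30 + 7*6)) = -4366*(-1/(-30 + 42)) = -4366/((-1*12)) = -4366/(-12) = -4366*(-1/12) = 2183/6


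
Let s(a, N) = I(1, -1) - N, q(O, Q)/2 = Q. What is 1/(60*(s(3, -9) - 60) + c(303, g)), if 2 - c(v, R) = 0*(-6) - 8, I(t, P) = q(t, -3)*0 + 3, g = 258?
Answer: -1/2870 ≈ -0.00034843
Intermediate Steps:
q(O, Q) = 2*Q
I(t, P) = 3 (I(t, P) = (2*(-3))*0 + 3 = -6*0 + 3 = 0 + 3 = 3)
s(a, N) = 3 - N
c(v, R) = 10 (c(v, R) = 2 - (0*(-6) - 8) = 2 - (0 - 8) = 2 - 1*(-8) = 2 + 8 = 10)
1/(60*(s(3, -9) - 60) + c(303, g)) = 1/(60*((3 - 1*(-9)) - 60) + 10) = 1/(60*((3 + 9) - 60) + 10) = 1/(60*(12 - 60) + 10) = 1/(60*(-48) + 10) = 1/(-2880 + 10) = 1/(-2870) = -1/2870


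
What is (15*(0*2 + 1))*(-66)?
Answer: -990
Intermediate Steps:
(15*(0*2 + 1))*(-66) = (15*(0 + 1))*(-66) = (15*1)*(-66) = 15*(-66) = -990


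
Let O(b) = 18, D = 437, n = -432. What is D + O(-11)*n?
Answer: -7339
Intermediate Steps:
D + O(-11)*n = 437 + 18*(-432) = 437 - 7776 = -7339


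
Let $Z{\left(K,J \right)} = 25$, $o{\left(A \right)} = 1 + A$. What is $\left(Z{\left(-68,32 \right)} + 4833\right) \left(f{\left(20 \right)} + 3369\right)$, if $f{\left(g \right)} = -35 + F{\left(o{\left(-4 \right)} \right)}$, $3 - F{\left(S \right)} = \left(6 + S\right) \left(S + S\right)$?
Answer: $16298590$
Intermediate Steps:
$F{\left(S \right)} = 3 - 2 S \left(6 + S\right)$ ($F{\left(S \right)} = 3 - \left(6 + S\right) \left(S + S\right) = 3 - \left(6 + S\right) 2 S = 3 - 2 S \left(6 + S\right)$)
$f{\left(g \right)} = -14$ ($f{\left(g \right)} = -35 - \left(-3 + 2 \left(1 - 4\right)^{2} + 12 \left(1 - 4\right)\right) = -35 - \left(-39 + 18\right) = -35 + \left(3 + 36 - 18\right) = -35 + 21 = -14$)
$\left(Z{\left(-68,32 \right)} + 4833\right) \left(f{\left(20 \right)} + 3369\right) = \left(25 + 4833\right) \left(-14 + 3369\right) = 4858 \cdot 3355 = 16298590$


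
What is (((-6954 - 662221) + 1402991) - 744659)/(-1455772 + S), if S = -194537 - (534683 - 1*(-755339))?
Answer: 10843/2940331 ≈ 0.0036877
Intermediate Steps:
S = -1484559 (S = -194537 - (534683 + 755339) = -194537 - 1*1290022 = -194537 - 1290022 = -1484559)
(((-6954 - 662221) + 1402991) - 744659)/(-1455772 + S) = (((-6954 - 662221) + 1402991) - 744659)/(-1455772 - 1484559) = ((-669175 + 1402991) - 744659)/(-2940331) = (733816 - 744659)*(-1/2940331) = -10843*(-1/2940331) = 10843/2940331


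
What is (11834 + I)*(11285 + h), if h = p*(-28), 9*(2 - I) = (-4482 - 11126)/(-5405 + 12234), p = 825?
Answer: -8595034467260/61461 ≈ -1.3985e+8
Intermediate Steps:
I = 138530/61461 (I = 2 - (-4482 - 11126)/(9*(-5405 + 12234)) = 2 - (-15608)/(9*6829) = 2 - ⅑*(-15608/6829) = 2 + 15608/61461 = 138530/61461 ≈ 2.2539)
h = -23100 (h = 825*(-28) = -23100)
(11834 + I)*(11285 + h) = (11834 + 138530/61461)*(11285 - 23100) = (727468004/61461)*(-11815) = -8595034467260/61461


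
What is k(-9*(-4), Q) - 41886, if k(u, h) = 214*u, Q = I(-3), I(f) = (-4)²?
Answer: -34182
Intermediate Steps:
I(f) = 16
Q = 16
k(-9*(-4), Q) - 41886 = 214*(-9*(-4)) - 41886 = 214*36 - 41886 = 7704 - 41886 = -34182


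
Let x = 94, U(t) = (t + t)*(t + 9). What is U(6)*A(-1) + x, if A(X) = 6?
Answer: 1174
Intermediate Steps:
U(t) = 2*t*(9 + t) (U(t) = (2*t)*(9 + t) = 2*t*(9 + t))
U(6)*A(-1) + x = (2*6*(9 + 6))*6 + 94 = (2*6*15)*6 + 94 = 180*6 + 94 = 1080 + 94 = 1174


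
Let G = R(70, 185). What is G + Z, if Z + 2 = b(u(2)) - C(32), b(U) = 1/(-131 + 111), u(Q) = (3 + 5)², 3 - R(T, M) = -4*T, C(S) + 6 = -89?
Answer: 7519/20 ≈ 375.95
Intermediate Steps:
C(S) = -95 (C(S) = -6 - 89 = -95)
R(T, M) = 3 + 4*T (R(T, M) = 3 - (-4)*T = 3 + 4*T)
u(Q) = 64 (u(Q) = 8² = 64)
G = 283 (G = 3 + 4*70 = 3 + 280 = 283)
b(U) = -1/20 (b(U) = 1/(-20) = -1/20)
Z = 1859/20 (Z = -2 + (-1/20 - 1*(-95)) = -2 + (-1/20 + 95) = -2 + 1899/20 = 1859/20 ≈ 92.950)
G + Z = 283 + 1859/20 = 7519/20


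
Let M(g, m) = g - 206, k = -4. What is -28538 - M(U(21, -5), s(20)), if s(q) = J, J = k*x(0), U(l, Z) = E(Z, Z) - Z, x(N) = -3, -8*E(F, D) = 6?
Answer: -113345/4 ≈ -28336.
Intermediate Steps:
E(F, D) = -3/4 (E(F, D) = -1/8*6 = -3/4)
U(l, Z) = -3/4 - Z
J = 12 (J = -4*(-3) = 12)
s(q) = 12
M(g, m) = -206 + g
-28538 - M(U(21, -5), s(20)) = -28538 - (-206 + (-3/4 - 1*(-5))) = -28538 - (-206 + (-3/4 + 5)) = -28538 - (-206 + 17/4) = -28538 - 1*(-807/4) = -28538 + 807/4 = -113345/4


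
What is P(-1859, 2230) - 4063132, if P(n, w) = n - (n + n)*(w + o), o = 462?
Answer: 5943865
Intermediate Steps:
P(n, w) = n - 2*n*(462 + w) (P(n, w) = n - (n + n)*(w + 462) = n - 2*n*(462 + w))
P(-1859, 2230) - 4063132 = -1*(-1859)*(923 + 2*2230) - 4063132 = -1*(-1859)*(923 + 4460) - 4063132 = -1*(-1859)*5383 - 4063132 = 10006997 - 4063132 = 5943865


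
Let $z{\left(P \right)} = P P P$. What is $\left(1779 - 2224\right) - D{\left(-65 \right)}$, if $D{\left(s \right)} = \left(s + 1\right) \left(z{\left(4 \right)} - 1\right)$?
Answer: $3587$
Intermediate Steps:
$z{\left(P \right)} = P^{3}$ ($z{\left(P \right)} = P^{2} P = P^{3}$)
$D{\left(s \right)} = 63 + 63 s$ ($D{\left(s \right)} = \left(s + 1\right) \left(4^{3} - 1\right) = \left(1 + s\right) \left(64 - 1\right) = \left(1 + s\right) 63 = 63 + 63 s$)
$\left(1779 - 2224\right) - D{\left(-65 \right)} = \left(1779 - 2224\right) - \left(63 + 63 \left(-65\right)\right) = -445 - \left(63 - 4095\right) = -445 - -4032 = -445 + 4032 = 3587$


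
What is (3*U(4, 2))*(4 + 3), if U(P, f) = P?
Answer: 84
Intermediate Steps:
(3*U(4, 2))*(4 + 3) = (3*4)*(4 + 3) = 12*7 = 84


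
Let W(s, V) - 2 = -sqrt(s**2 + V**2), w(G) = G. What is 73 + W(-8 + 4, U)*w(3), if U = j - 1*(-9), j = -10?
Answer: 79 - 3*sqrt(17) ≈ 66.631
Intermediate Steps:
U = -1 (U = -10 - 1*(-9) = -10 + 9 = -1)
W(s, V) = 2 - sqrt(V**2 + s**2) (W(s, V) = 2 - sqrt(s**2 + V**2) = 2 - sqrt(V**2 + s**2))
73 + W(-8 + 4, U)*w(3) = 73 + (2 - sqrt((-1)**2 + (-8 + 4)**2))*3 = 73 + (2 - sqrt(1 + (-4)**2))*3 = 73 + (2 - sqrt(1 + 16))*3 = 73 + (2 - sqrt(17))*3 = 73 + (6 - 3*sqrt(17)) = 79 - 3*sqrt(17)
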